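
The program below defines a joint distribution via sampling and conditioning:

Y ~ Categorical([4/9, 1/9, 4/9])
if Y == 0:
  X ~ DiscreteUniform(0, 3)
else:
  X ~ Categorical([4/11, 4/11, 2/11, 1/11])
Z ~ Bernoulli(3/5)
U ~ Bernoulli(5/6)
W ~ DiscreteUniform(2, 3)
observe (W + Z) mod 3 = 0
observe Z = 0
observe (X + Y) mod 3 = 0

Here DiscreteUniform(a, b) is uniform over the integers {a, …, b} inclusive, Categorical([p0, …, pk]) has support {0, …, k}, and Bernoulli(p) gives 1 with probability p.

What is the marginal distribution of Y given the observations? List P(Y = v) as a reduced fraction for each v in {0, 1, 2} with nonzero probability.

Enumerate traces; 8 have nonzero weight after conditioning:
  (Y=0, X=0, Z=0, U=0, W=3) weight 1/270
  (Y=0, X=0, Z=0, U=1, W=3) weight 1/54
  (Y=0, X=3, Z=0, U=0, W=3) weight 1/270
  (Y=0, X=3, Z=0, U=1, W=3) weight 1/54
  (Y=1, X=2, Z=0, U=0, W=3) weight 1/1485
  (Y=1, X=2, Z=0, U=1, W=3) weight 1/297
  (Y=2, X=1, Z=0, U=0, W=3) weight 8/1485
  (Y=2, X=1, Z=0, U=1, W=3) weight 8/297
Group by Y:
  weight(Y=0) = 2/45
  weight(Y=1) = 2/495
  weight(Y=2) = 16/495
Total weight = 2/45 + 2/495 + 16/495 = 8/99
P(Y=0 | obs) = 2/45 / 8/99 = 11/20
P(Y=1 | obs) = 2/495 / 8/99 = 1/20
P(Y=2 | obs) = 16/495 / 8/99 = 2/5

P(Y=0) = 11/20, P(Y=1) = 1/20, P(Y=2) = 2/5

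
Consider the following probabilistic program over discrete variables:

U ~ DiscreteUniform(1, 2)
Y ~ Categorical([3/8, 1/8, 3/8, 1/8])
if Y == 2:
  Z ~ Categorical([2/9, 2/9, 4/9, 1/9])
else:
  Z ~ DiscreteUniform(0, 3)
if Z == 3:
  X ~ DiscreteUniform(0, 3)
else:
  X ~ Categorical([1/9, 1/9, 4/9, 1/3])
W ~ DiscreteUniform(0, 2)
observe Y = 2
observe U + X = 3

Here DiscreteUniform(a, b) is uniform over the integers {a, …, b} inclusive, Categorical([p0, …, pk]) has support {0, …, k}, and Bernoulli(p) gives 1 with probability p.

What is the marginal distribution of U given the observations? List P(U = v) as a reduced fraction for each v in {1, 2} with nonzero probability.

Enumerate traces; 24 have nonzero weight after conditioning:
  (U=1, Y=2, Z=0, X=2, W=0) weight 1/162
  (U=1, Y=2, Z=0, X=2, W=1) weight 1/162
  (U=1, Y=2, Z=0, X=2, W=2) weight 1/162
  (U=1, Y=2, Z=1, X=2, W=0) weight 1/162
  (U=1, Y=2, Z=1, X=2, W=1) weight 1/162
  (U=1, Y=2, Z=1, X=2, W=2) weight 1/162
  (U=1, Y=2, Z=2, X=2, W=0) weight 1/81
  (U=1, Y=2, Z=2, X=2, W=1) weight 1/81
  (U=2, Y=2, Z=0, X=1, W=0) weight 1/648
  … 15 more
Group by U:
  weight(U=1) = 137/1728
  weight(U=2) = 41/1728
Total weight = 137/1728 + 41/1728 = 89/864
P(U=1 | obs) = 137/1728 / 89/864 = 137/178
P(U=2 | obs) = 41/1728 / 89/864 = 41/178

P(U=1) = 137/178, P(U=2) = 41/178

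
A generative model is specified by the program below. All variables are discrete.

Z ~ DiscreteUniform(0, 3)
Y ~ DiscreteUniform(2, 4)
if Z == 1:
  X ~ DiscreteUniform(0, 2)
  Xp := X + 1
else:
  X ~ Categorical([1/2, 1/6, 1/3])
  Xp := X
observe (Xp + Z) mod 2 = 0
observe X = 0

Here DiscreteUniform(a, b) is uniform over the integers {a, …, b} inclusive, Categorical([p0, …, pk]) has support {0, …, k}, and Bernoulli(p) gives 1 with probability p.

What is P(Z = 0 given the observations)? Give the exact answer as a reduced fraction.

Enumerate traces; 9 have nonzero weight after conditioning:
  (Z=0, Y=2, X=0) weight 1/24
  (Z=0, Y=3, X=0) weight 1/24
  (Z=0, Y=4, X=0) weight 1/24
  (Z=1, Y=2, X=0) weight 1/36
  (Z=1, Y=3, X=0) weight 1/36
  (Z=1, Y=4, X=0) weight 1/36
  (Z=2, Y=2, X=0) weight 1/24
  (Z=2, Y=3, X=0) weight 1/24
  … 1 more
Group by Z:
  weight(Z=0) = 1/8
  weight(Z=1) = 1/12
  weight(Z=2) = 1/8
Total weight = 1/8 + 1/12 + 1/8 = 1/3
P(Z=0 | obs) = 1/8 / 1/3 = 3/8
P(Z=1 | obs) = 1/12 / 1/3 = 1/4
P(Z=2 | obs) = 1/8 / 1/3 = 3/8

P(Z = 0 | obs) = 3/8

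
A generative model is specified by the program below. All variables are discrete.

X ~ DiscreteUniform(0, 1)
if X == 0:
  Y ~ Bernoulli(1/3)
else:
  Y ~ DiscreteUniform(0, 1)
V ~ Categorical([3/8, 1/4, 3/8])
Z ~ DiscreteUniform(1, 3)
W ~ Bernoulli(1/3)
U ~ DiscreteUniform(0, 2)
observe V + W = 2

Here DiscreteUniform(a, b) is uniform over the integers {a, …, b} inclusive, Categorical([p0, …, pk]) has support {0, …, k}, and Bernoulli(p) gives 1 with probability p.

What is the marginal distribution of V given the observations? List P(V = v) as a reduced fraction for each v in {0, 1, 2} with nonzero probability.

P(V=1) = 1/4, P(V=2) = 3/4

Enumerate traces; 72 have nonzero weight after conditioning:
  (X=0, Y=0, V=1, Z=1, W=1, U=0) weight 1/324
  (X=0, Y=0, V=1, Z=1, W=1, U=1) weight 1/324
  (X=0, Y=0, V=1, Z=1, W=1, U=2) weight 1/324
  (X=0, Y=0, V=1, Z=2, W=1, U=0) weight 1/324
  (X=0, Y=0, V=1, Z=2, W=1, U=1) weight 1/324
  (X=0, Y=0, V=1, Z=2, W=1, U=2) weight 1/324
  (X=0, Y=0, V=1, Z=3, W=1, U=0) weight 1/324
  (X=0, Y=0, V=1, Z=3, W=1, U=1) weight 1/324
  (X=0, Y=0, V=2, Z=1, W=0, U=0) weight 1/108
  … 63 more
Group by V:
  weight(V=1) = 1/12
  weight(V=2) = 1/4
Total weight = 1/12 + 1/4 = 1/3
P(V=1 | obs) = 1/12 / 1/3 = 1/4
P(V=2 | obs) = 1/4 / 1/3 = 3/4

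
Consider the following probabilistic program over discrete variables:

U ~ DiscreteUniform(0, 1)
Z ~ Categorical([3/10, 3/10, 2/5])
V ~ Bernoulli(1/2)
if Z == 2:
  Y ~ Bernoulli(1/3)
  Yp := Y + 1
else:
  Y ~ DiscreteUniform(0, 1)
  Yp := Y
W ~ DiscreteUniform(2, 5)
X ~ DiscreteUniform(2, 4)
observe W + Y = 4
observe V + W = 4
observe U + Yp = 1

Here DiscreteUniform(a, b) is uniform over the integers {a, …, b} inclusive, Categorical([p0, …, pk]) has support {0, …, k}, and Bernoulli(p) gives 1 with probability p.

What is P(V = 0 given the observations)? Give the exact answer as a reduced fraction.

P(V = 0 | obs) = 17/26

Enumerate traces; 15 have nonzero weight after conditioning:
  (U=0, Z=0, V=1, Y=1, W=3, X=2) weight 1/320
  (U=0, Z=0, V=1, Y=1, W=3, X=3) weight 1/320
  (U=0, Z=0, V=1, Y=1, W=3, X=4) weight 1/320
  (U=0, Z=1, V=1, Y=1, W=3, X=2) weight 1/320
  (U=0, Z=1, V=1, Y=1, W=3, X=3) weight 1/320
  (U=0, Z=1, V=1, Y=1, W=3, X=4) weight 1/320
  (U=0, Z=2, V=0, Y=0, W=4, X=2) weight 1/180
  (U=0, Z=2, V=0, Y=0, W=4, X=3) weight 1/180
  … 7 more
Group by V:
  weight(V=0) = 17/480
  weight(V=1) = 3/160
Total weight = 17/480 + 3/160 = 13/240
P(V=0 | obs) = 17/480 / 13/240 = 17/26
P(V=1 | obs) = 3/160 / 13/240 = 9/26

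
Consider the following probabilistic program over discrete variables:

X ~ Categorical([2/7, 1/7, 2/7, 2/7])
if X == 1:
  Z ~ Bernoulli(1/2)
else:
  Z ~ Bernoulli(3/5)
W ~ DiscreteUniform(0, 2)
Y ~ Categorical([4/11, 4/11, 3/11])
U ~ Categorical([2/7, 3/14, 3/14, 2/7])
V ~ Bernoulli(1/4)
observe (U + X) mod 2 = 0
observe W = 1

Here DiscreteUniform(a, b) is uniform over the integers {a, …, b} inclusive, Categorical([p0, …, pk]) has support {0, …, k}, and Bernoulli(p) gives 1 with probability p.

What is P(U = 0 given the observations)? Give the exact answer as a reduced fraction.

Enumerate traces; 96 have nonzero weight after conditioning:
  (X=0, Z=0, W=1, Y=0, U=0, V=0) weight 8/2695
  (X=0, Z=0, W=1, Y=0, U=0, V=1) weight 8/8085
  (X=0, Z=0, W=1, Y=0, U=2, V=0) weight 6/2695
  (X=0, Z=0, W=1, Y=0, U=2, V=1) weight 2/2695
  (X=0, Z=0, W=1, Y=1, U=0, V=0) weight 8/2695
  (X=0, Z=0, W=1, Y=1, U=0, V=1) weight 8/8085
  (X=0, Z=0, W=1, Y=1, U=2, V=0) weight 6/2695
  (X=0, Z=0, W=1, Y=1, U=2, V=1) weight 2/2695
  (X=1, Z=0, W=1, Y=0, U=1, V=0) weight 3/2156
  (X=1, Z=0, W=1, Y=0, U=3, V=0) weight 1/539
  … 86 more
Group by U:
  weight(U=0) = 8/147
  weight(U=1) = 3/98
  weight(U=2) = 2/49
  weight(U=3) = 2/49
Total weight = 8/147 + 3/98 + 2/49 + 2/49 = 1/6
P(U=0 | obs) = 8/147 / 1/6 = 16/49
P(U=1 | obs) = 3/98 / 1/6 = 9/49
P(U=2 | obs) = 2/49 / 1/6 = 12/49
P(U=3 | obs) = 2/49 / 1/6 = 12/49

P(U = 0 | obs) = 16/49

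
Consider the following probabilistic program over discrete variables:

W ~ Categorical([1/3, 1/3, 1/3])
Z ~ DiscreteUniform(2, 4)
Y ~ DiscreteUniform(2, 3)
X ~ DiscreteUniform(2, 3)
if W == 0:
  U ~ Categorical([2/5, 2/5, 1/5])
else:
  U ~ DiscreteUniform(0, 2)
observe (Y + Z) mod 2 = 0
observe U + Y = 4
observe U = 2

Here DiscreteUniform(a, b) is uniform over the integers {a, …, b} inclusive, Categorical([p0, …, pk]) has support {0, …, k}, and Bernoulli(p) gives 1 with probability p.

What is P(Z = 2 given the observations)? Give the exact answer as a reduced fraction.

P(Z = 2 | obs) = 1/2

Enumerate traces; 12 have nonzero weight after conditioning:
  (W=0, Z=2, Y=2, X=2, U=2) weight 1/180
  (W=0, Z=2, Y=2, X=3, U=2) weight 1/180
  (W=0, Z=4, Y=2, X=2, U=2) weight 1/180
  (W=0, Z=4, Y=2, X=3, U=2) weight 1/180
  (W=1, Z=2, Y=2, X=2, U=2) weight 1/108
  (W=1, Z=2, Y=2, X=3, U=2) weight 1/108
  (W=1, Z=4, Y=2, X=2, U=2) weight 1/108
  (W=1, Z=4, Y=2, X=3, U=2) weight 1/108
  … 4 more
Group by Z:
  weight(Z=2) = 13/270
  weight(Z=4) = 13/270
Total weight = 13/270 + 13/270 = 13/135
P(Z=2 | obs) = 13/270 / 13/135 = 1/2
P(Z=4 | obs) = 13/270 / 13/135 = 1/2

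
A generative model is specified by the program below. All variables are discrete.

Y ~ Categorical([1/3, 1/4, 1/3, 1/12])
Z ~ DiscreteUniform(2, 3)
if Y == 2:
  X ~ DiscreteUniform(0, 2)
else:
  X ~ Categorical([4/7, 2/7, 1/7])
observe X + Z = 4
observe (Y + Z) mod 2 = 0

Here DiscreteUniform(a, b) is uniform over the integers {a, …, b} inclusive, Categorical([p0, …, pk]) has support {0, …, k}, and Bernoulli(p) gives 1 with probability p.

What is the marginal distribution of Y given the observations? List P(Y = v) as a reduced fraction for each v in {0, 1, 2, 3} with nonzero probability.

P(Y=0) = 3/16, P(Y=1) = 9/32, P(Y=2) = 7/16, P(Y=3) = 3/32

Enumerate traces; 4 have nonzero weight after conditioning:
  (Y=0, Z=2, X=2) weight 1/42
  (Y=1, Z=3, X=1) weight 1/28
  (Y=2, Z=2, X=2) weight 1/18
  (Y=3, Z=3, X=1) weight 1/84
Group by Y:
  weight(Y=0) = 1/42
  weight(Y=1) = 1/28
  weight(Y=2) = 1/18
  weight(Y=3) = 1/84
Total weight = 1/42 + 1/28 + 1/18 + 1/84 = 8/63
P(Y=0 | obs) = 1/42 / 8/63 = 3/16
P(Y=1 | obs) = 1/28 / 8/63 = 9/32
P(Y=2 | obs) = 1/18 / 8/63 = 7/16
P(Y=3 | obs) = 1/84 / 8/63 = 3/32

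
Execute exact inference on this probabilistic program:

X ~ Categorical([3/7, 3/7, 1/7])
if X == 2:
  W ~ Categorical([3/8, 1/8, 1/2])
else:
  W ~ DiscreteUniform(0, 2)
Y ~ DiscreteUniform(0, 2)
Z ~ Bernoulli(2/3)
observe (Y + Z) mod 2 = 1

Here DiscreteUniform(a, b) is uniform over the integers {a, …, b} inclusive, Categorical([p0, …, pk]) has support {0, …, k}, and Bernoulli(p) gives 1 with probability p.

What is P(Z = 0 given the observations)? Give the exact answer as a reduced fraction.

Enumerate traces; 27 have nonzero weight after conditioning:
  (X=0, W=0, Y=0, Z=1) weight 2/63
  (X=0, W=0, Y=1, Z=0) weight 1/63
  (X=0, W=0, Y=2, Z=1) weight 2/63
  (X=0, W=1, Y=0, Z=1) weight 2/63
  (X=0, W=1, Y=1, Z=0) weight 1/63
  (X=0, W=1, Y=2, Z=1) weight 2/63
  (X=0, W=2, Y=0, Z=1) weight 2/63
  (X=0, W=2, Y=1, Z=0) weight 1/63
  … 19 more
Group by Z:
  weight(Z=0) = 1/9
  weight(Z=1) = 4/9
Total weight = 1/9 + 4/9 = 5/9
P(Z=0 | obs) = 1/9 / 5/9 = 1/5
P(Z=1 | obs) = 4/9 / 5/9 = 4/5

P(Z = 0 | obs) = 1/5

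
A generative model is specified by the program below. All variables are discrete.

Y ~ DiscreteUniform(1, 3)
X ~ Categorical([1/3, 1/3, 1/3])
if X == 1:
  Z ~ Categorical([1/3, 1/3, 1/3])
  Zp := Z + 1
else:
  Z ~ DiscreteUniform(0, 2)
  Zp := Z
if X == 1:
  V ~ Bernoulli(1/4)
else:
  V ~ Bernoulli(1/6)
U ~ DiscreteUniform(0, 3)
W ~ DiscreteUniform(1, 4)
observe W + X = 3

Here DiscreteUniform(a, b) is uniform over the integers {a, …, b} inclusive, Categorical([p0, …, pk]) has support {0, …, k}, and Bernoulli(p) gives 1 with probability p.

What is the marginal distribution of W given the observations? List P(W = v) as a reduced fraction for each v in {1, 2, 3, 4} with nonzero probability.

Enumerate traces; 216 have nonzero weight after conditioning:
  (Y=1, X=0, Z=0, V=0, U=0, W=3) weight 5/2592
  (Y=1, X=0, Z=0, V=0, U=1, W=3) weight 5/2592
  (Y=1, X=0, Z=0, V=0, U=2, W=3) weight 5/2592
  (Y=1, X=0, Z=0, V=0, U=3, W=3) weight 5/2592
  (Y=1, X=0, Z=0, V=1, U=0, W=3) weight 1/2592
  (Y=1, X=0, Z=0, V=1, U=1, W=3) weight 1/2592
  (Y=1, X=0, Z=0, V=1, U=2, W=3) weight 1/2592
  (Y=1, X=0, Z=0, V=1, U=3, W=3) weight 1/2592
  (Y=1, X=1, Z=0, V=0, U=0, W=2) weight 1/576
  (Y=1, X=2, Z=0, V=0, U=0, W=1) weight 5/2592
  … 206 more
Group by W:
  weight(W=1) = 1/12
  weight(W=2) = 1/12
  weight(W=3) = 1/12
Total weight = 1/12 + 1/12 + 1/12 = 1/4
P(W=1 | obs) = 1/12 / 1/4 = 1/3
P(W=2 | obs) = 1/12 / 1/4 = 1/3
P(W=3 | obs) = 1/12 / 1/4 = 1/3

P(W=1) = 1/3, P(W=2) = 1/3, P(W=3) = 1/3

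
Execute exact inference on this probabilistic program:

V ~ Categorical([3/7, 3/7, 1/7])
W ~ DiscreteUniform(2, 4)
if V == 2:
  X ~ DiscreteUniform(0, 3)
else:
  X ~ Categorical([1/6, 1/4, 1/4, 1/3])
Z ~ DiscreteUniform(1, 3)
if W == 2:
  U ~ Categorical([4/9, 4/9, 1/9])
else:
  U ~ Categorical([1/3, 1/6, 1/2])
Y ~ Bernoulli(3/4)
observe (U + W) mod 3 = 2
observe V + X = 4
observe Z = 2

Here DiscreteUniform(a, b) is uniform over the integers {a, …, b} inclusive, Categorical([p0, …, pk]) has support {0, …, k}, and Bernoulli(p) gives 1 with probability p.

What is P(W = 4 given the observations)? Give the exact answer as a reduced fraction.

Enumerate traces; 12 have nonzero weight after conditioning:
  (V=1, W=2, X=3, Z=2, U=0, Y=0) weight 1/567
  (V=1, W=2, X=3, Z=2, U=0, Y=1) weight 1/189
  (V=1, W=3, X=3, Z=2, U=2, Y=0) weight 1/504
  (V=1, W=3, X=3, Z=2, U=2, Y=1) weight 1/168
  (V=1, W=4, X=3, Z=2, U=1, Y=0) weight 1/1512
  (V=1, W=4, X=3, Z=2, U=1, Y=1) weight 1/504
  (V=2, W=2, X=2, Z=2, U=0, Y=0) weight 1/2268
  (V=2, W=2, X=2, Z=2, U=0, Y=1) weight 1/756
  … 4 more
Group by W:
  weight(W=2) = 5/567
  weight(W=3) = 5/504
  weight(W=4) = 5/1512
Total weight = 5/567 + 5/504 + 5/1512 = 25/1134
P(W=2 | obs) = 5/567 / 25/1134 = 2/5
P(W=3 | obs) = 5/504 / 25/1134 = 9/20
P(W=4 | obs) = 5/1512 / 25/1134 = 3/20

P(W = 4 | obs) = 3/20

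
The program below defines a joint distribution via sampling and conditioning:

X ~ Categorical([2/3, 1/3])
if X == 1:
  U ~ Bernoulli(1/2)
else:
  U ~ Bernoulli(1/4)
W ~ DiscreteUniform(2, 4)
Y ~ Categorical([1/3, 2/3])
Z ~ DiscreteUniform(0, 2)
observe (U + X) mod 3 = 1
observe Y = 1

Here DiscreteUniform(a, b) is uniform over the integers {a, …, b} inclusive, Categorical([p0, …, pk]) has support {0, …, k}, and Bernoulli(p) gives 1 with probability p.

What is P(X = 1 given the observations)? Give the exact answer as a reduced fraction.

Enumerate traces; 18 have nonzero weight after conditioning:
  (X=0, U=1, W=2, Y=1, Z=0) weight 1/81
  (X=0, U=1, W=2, Y=1, Z=1) weight 1/81
  (X=0, U=1, W=2, Y=1, Z=2) weight 1/81
  (X=0, U=1, W=3, Y=1, Z=0) weight 1/81
  (X=0, U=1, W=3, Y=1, Z=1) weight 1/81
  (X=0, U=1, W=3, Y=1, Z=2) weight 1/81
  (X=0, U=1, W=4, Y=1, Z=0) weight 1/81
  (X=0, U=1, W=4, Y=1, Z=1) weight 1/81
  (X=1, U=0, W=2, Y=1, Z=0) weight 1/81
  … 9 more
Group by X:
  weight(X=0) = 1/9
  weight(X=1) = 1/9
Total weight = 1/9 + 1/9 = 2/9
P(X=0 | obs) = 1/9 / 2/9 = 1/2
P(X=1 | obs) = 1/9 / 2/9 = 1/2

P(X = 1 | obs) = 1/2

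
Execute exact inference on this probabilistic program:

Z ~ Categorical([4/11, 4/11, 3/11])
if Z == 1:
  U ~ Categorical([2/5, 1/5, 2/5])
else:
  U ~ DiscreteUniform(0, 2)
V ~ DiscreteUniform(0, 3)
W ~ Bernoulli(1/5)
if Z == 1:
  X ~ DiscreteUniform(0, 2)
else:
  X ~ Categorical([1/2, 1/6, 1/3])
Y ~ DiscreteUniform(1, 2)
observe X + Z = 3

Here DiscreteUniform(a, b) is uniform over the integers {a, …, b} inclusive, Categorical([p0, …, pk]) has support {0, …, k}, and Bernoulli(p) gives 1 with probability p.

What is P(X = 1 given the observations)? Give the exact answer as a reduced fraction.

Enumerate traces; 96 have nonzero weight after conditioning:
  (Z=1, U=0, V=0, W=0, X=2, Y=1) weight 4/825
  (Z=1, U=0, V=0, W=0, X=2, Y=2) weight 4/825
  (Z=1, U=0, V=0, W=1, X=2, Y=1) weight 1/825
  (Z=1, U=0, V=0, W=1, X=2, Y=2) weight 1/825
  (Z=1, U=0, V=1, W=0, X=2, Y=1) weight 4/825
  (Z=1, U=0, V=1, W=0, X=2, Y=2) weight 4/825
  (Z=1, U=0, V=1, W=1, X=2, Y=1) weight 1/825
  (Z=1, U=0, V=1, W=1, X=2, Y=2) weight 1/825
  (Z=2, U=0, V=0, W=0, X=1, Y=1) weight 1/660
  … 87 more
Group by X:
  weight(X=1) = 1/22
  weight(X=2) = 4/33
Total weight = 1/22 + 4/33 = 1/6
P(X=1 | obs) = 1/22 / 1/6 = 3/11
P(X=2 | obs) = 4/33 / 1/6 = 8/11

P(X = 1 | obs) = 3/11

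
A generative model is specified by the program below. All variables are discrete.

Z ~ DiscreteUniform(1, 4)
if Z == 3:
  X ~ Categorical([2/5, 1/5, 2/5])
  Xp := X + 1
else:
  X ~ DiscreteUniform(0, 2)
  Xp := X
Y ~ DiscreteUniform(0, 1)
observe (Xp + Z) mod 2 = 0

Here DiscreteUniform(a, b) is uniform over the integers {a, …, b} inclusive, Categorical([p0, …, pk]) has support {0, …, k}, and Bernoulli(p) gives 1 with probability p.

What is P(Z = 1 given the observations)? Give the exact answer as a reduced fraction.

Enumerate traces; 14 have nonzero weight after conditioning:
  (Z=1, X=1, Y=0) weight 1/24
  (Z=1, X=1, Y=1) weight 1/24
  (Z=2, X=0, Y=0) weight 1/24
  (Z=2, X=0, Y=1) weight 1/24
  (Z=2, X=2, Y=0) weight 1/24
  (Z=2, X=2, Y=1) weight 1/24
  (Z=3, X=0, Y=0) weight 1/20
  (Z=3, X=0, Y=1) weight 1/20
  (Z=4, X=0, Y=0) weight 1/24
  … 5 more
Group by Z:
  weight(Z=1) = 1/12
  weight(Z=2) = 1/6
  weight(Z=3) = 1/5
  weight(Z=4) = 1/6
Total weight = 1/12 + 1/6 + 1/5 + 1/6 = 37/60
P(Z=1 | obs) = 1/12 / 37/60 = 5/37
P(Z=2 | obs) = 1/6 / 37/60 = 10/37
P(Z=3 | obs) = 1/5 / 37/60 = 12/37
P(Z=4 | obs) = 1/6 / 37/60 = 10/37

P(Z = 1 | obs) = 5/37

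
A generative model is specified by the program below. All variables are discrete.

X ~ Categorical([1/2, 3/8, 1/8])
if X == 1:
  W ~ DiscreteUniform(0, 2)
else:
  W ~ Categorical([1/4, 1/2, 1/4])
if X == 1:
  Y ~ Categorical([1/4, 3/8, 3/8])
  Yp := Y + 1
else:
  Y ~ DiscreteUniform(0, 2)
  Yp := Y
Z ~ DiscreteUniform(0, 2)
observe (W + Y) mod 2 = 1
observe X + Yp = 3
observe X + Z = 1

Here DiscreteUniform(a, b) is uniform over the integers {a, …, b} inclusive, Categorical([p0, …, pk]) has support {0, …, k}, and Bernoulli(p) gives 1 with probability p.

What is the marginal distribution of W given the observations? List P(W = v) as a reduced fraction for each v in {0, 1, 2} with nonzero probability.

P(W=0) = 1/2, P(W=2) = 1/2

Enumerate traces; 2 have nonzero weight after conditioning:
  (X=1, W=0, Y=1, Z=0) weight 1/64
  (X=1, W=2, Y=1, Z=0) weight 1/64
Group by W:
  weight(W=0) = 1/64
  weight(W=2) = 1/64
Total weight = 1/64 + 1/64 = 1/32
P(W=0 | obs) = 1/64 / 1/32 = 1/2
P(W=2 | obs) = 1/64 / 1/32 = 1/2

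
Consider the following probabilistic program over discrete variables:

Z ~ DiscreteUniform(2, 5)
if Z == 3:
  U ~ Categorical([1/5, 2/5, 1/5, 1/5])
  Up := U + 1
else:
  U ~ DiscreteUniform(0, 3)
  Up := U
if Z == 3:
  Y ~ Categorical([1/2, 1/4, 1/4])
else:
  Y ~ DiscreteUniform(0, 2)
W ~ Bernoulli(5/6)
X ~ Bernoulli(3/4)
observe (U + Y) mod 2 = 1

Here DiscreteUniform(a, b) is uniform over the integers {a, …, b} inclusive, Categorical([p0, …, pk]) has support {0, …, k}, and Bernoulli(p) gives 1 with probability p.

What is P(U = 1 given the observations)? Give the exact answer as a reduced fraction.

Enumerate traces; 96 have nonzero weight after conditioning:
  (Z=2, U=0, Y=1, W=0, X=0) weight 1/1152
  (Z=2, U=0, Y=1, W=0, X=1) weight 1/384
  (Z=2, U=0, Y=1, W=1, X=0) weight 5/1152
  (Z=2, U=0, Y=1, W=1, X=1) weight 5/384
  (Z=2, U=1, Y=0, W=0, X=0) weight 1/1152
  (Z=2, U=1, Y=0, W=0, X=1) weight 1/384
  (Z=2, U=1, Y=0, W=1, X=0) weight 5/1152
  (Z=2, U=1, Y=0, W=1, X=1) weight 5/384
  (Z=2, U=2, Y=1, W=0, X=0) weight 1/1152
  (Z=2, U=3, Y=0, W=0, X=0) weight 1/1152
  … 86 more
Group by U:
  weight(U=0) = 3/40
  weight(U=1) = 1/5
  weight(U=2) = 3/40
  weight(U=3) = 13/80
Total weight = 3/40 + 1/5 + 3/40 + 13/80 = 41/80
P(U=0 | obs) = 3/40 / 41/80 = 6/41
P(U=1 | obs) = 1/5 / 41/80 = 16/41
P(U=2 | obs) = 3/40 / 41/80 = 6/41
P(U=3 | obs) = 13/80 / 41/80 = 13/41

P(U = 1 | obs) = 16/41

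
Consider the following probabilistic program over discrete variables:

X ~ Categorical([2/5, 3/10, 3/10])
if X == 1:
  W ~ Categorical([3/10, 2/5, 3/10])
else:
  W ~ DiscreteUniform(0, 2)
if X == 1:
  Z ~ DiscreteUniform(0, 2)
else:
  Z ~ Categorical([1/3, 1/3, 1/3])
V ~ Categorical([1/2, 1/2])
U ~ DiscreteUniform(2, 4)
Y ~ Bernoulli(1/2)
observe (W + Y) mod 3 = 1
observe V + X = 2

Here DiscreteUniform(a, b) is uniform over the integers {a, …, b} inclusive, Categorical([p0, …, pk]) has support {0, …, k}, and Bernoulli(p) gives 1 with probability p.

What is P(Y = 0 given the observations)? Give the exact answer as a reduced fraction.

Enumerate traces; 36 have nonzero weight after conditioning:
  (X=1, W=0, Z=0, V=1, U=2, Y=1) weight 1/400
  (X=1, W=0, Z=0, V=1, U=3, Y=1) weight 1/400
  (X=1, W=0, Z=0, V=1, U=4, Y=1) weight 1/400
  (X=1, W=0, Z=1, V=1, U=2, Y=1) weight 1/400
  (X=1, W=0, Z=1, V=1, U=3, Y=1) weight 1/400
  (X=1, W=0, Z=1, V=1, U=4, Y=1) weight 1/400
  (X=1, W=0, Z=2, V=1, U=2, Y=1) weight 1/400
  (X=1, W=0, Z=2, V=1, U=3, Y=1) weight 1/400
  (X=1, W=1, Z=0, V=1, U=2, Y=0) weight 1/300
  … 27 more
Group by Y:
  weight(Y=0) = 11/200
  weight(Y=1) = 19/400
Total weight = 11/200 + 19/400 = 41/400
P(Y=0 | obs) = 11/200 / 41/400 = 22/41
P(Y=1 | obs) = 19/400 / 41/400 = 19/41

P(Y = 0 | obs) = 22/41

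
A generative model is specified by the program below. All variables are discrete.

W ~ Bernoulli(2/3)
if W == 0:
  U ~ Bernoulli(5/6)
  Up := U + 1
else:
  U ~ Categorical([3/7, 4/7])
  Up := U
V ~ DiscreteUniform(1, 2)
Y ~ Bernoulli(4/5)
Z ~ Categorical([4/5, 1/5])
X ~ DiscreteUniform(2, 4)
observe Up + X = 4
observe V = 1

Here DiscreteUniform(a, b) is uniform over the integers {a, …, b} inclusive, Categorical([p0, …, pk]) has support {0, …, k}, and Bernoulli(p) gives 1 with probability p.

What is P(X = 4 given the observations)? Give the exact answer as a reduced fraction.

Enumerate traces; 16 have nonzero weight after conditioning:
  (W=0, U=0, V=1, Y=0, Z=0, X=3) weight 1/675
  (W=0, U=0, V=1, Y=0, Z=1, X=3) weight 1/2700
  (W=0, U=0, V=1, Y=1, Z=0, X=3) weight 4/675
  (W=0, U=0, V=1, Y=1, Z=1, X=3) weight 1/675
  (W=0, U=1, V=1, Y=0, Z=0, X=2) weight 1/135
  (W=0, U=1, V=1, Y=0, Z=1, X=2) weight 1/540
  (W=0, U=1, V=1, Y=1, Z=0, X=2) weight 4/135
  (W=0, U=1, V=1, Y=1, Z=1, X=2) weight 1/135
  (W=1, U=0, V=1, Y=0, Z=0, X=4) weight 4/525
  … 7 more
Group by X:
  weight(X=2) = 5/108
  weight(X=3) = 55/756
  weight(X=4) = 1/21
Total weight = 5/108 + 55/756 + 1/21 = 1/6
P(X=2 | obs) = 5/108 / 1/6 = 5/18
P(X=3 | obs) = 55/756 / 1/6 = 55/126
P(X=4 | obs) = 1/21 / 1/6 = 2/7

P(X = 4 | obs) = 2/7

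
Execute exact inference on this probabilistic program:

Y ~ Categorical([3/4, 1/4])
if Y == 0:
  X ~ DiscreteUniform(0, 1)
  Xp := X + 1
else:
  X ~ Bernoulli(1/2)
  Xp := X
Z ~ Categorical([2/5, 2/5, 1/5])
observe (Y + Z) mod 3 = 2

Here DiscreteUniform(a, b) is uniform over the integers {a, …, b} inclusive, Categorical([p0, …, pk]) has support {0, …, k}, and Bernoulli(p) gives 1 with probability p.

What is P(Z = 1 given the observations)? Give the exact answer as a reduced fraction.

Enumerate traces; 4 have nonzero weight after conditioning:
  (Y=0, X=0, Z=2) weight 3/40
  (Y=0, X=1, Z=2) weight 3/40
  (Y=1, X=0, Z=1) weight 1/20
  (Y=1, X=1, Z=1) weight 1/20
Group by Z:
  weight(Z=1) = 1/10
  weight(Z=2) = 3/20
Total weight = 1/10 + 3/20 = 1/4
P(Z=1 | obs) = 1/10 / 1/4 = 2/5
P(Z=2 | obs) = 3/20 / 1/4 = 3/5

P(Z = 1 | obs) = 2/5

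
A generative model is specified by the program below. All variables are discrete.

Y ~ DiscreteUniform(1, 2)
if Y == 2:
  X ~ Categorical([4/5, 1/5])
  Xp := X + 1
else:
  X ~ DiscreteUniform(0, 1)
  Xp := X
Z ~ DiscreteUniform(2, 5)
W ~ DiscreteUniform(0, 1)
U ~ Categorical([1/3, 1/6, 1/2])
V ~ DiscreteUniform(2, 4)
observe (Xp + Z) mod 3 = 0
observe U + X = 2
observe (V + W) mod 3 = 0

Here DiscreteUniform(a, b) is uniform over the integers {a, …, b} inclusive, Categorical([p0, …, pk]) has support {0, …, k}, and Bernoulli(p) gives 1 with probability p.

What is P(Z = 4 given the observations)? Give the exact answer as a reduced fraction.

P(Z = 4 | obs) = 2/75

Enumerate traces; 12 have nonzero weight after conditioning:
  (Y=1, X=0, Z=3, W=0, U=2, V=3) weight 1/192
  (Y=1, X=0, Z=3, W=1, U=2, V=2) weight 1/192
  (Y=1, X=1, Z=2, W=0, U=1, V=3) weight 1/576
  (Y=1, X=1, Z=2, W=1, U=1, V=2) weight 1/576
  (Y=1, X=1, Z=5, W=0, U=1, V=3) weight 1/576
  (Y=1, X=1, Z=5, W=1, U=1, V=2) weight 1/576
  (Y=2, X=0, Z=2, W=0, U=2, V=3) weight 1/120
  (Y=2, X=0, Z=2, W=1, U=2, V=2) weight 1/120
  (Y=2, X=1, Z=4, W=0, U=1, V=3) weight 1/1440
  … 3 more
Group by Z:
  weight(Z=2) = 29/1440
  weight(Z=3) = 1/96
  weight(Z=4) = 1/720
  weight(Z=5) = 29/1440
Total weight = 29/1440 + 1/96 + 1/720 + 29/1440 = 5/96
P(Z=2 | obs) = 29/1440 / 5/96 = 29/75
P(Z=3 | obs) = 1/96 / 5/96 = 1/5
P(Z=4 | obs) = 1/720 / 5/96 = 2/75
P(Z=5 | obs) = 29/1440 / 5/96 = 29/75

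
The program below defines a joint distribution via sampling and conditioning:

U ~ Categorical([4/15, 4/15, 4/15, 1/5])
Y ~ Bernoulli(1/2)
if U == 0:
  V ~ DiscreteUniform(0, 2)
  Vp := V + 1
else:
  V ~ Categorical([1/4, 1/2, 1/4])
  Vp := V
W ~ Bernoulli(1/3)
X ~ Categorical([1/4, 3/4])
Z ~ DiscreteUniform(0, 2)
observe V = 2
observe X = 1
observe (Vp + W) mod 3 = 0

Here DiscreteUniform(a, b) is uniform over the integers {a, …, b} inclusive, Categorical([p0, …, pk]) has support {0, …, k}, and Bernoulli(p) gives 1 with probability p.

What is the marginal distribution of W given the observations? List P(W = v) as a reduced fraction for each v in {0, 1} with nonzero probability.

P(W=0) = 32/65, P(W=1) = 33/65

Enumerate traces; 24 have nonzero weight after conditioning:
  (U=0, Y=0, V=2, W=0, X=1, Z=0) weight 1/135
  (U=0, Y=0, V=2, W=0, X=1, Z=1) weight 1/135
  (U=0, Y=0, V=2, W=0, X=1, Z=2) weight 1/135
  (U=0, Y=1, V=2, W=0, X=1, Z=0) weight 1/135
  (U=0, Y=1, V=2, W=0, X=1, Z=1) weight 1/135
  (U=0, Y=1, V=2, W=0, X=1, Z=2) weight 1/135
  (U=1, Y=0, V=2, W=1, X=1, Z=0) weight 1/360
  (U=1, Y=0, V=2, W=1, X=1, Z=1) weight 1/360
  … 16 more
Group by W:
  weight(W=0) = 2/45
  weight(W=1) = 11/240
Total weight = 2/45 + 11/240 = 13/144
P(W=0 | obs) = 2/45 / 13/144 = 32/65
P(W=1 | obs) = 11/240 / 13/144 = 33/65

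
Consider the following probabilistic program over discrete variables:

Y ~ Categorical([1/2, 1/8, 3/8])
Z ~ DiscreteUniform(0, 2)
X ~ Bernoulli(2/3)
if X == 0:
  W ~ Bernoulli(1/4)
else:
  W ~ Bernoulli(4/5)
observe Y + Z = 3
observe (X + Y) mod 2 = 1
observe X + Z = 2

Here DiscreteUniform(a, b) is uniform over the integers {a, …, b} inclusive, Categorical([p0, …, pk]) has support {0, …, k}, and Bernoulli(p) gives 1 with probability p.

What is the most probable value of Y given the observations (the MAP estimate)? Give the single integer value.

Enumerate traces; 4 have nonzero weight after conditioning:
  (Y=1, Z=2, X=0, W=0) weight 1/96
  (Y=1, Z=2, X=0, W=1) weight 1/288
  (Y=2, Z=1, X=1, W=0) weight 1/60
  (Y=2, Z=1, X=1, W=1) weight 1/15
Group by Y:
  weight(Y=1) = 1/72
  weight(Y=2) = 1/12
Total weight = 1/72 + 1/12 = 7/72
P(Y=1 | obs) = 1/72 / 7/72 = 1/7
P(Y=2 | obs) = 1/12 / 7/72 = 6/7
argmax = 2

argmax_v P(Y = v | obs) = 2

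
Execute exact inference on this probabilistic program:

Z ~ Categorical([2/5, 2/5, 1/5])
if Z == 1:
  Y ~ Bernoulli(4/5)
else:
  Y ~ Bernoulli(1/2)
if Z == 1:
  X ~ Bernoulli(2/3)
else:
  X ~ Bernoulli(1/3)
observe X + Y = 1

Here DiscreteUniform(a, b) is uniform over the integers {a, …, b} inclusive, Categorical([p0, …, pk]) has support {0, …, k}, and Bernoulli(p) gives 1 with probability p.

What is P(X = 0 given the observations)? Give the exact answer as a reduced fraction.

P(X = 0 | obs) = 2/3

Enumerate traces; 6 have nonzero weight after conditioning:
  (Z=0, Y=0, X=1) weight 1/15
  (Z=0, Y=1, X=0) weight 2/15
  (Z=1, Y=0, X=1) weight 4/75
  (Z=1, Y=1, X=0) weight 8/75
  (Z=2, Y=0, X=1) weight 1/30
  (Z=2, Y=1, X=0) weight 1/15
Group by X:
  weight(X=0) = 23/75
  weight(X=1) = 23/150
Total weight = 23/75 + 23/150 = 23/50
P(X=0 | obs) = 23/75 / 23/50 = 2/3
P(X=1 | obs) = 23/150 / 23/50 = 1/3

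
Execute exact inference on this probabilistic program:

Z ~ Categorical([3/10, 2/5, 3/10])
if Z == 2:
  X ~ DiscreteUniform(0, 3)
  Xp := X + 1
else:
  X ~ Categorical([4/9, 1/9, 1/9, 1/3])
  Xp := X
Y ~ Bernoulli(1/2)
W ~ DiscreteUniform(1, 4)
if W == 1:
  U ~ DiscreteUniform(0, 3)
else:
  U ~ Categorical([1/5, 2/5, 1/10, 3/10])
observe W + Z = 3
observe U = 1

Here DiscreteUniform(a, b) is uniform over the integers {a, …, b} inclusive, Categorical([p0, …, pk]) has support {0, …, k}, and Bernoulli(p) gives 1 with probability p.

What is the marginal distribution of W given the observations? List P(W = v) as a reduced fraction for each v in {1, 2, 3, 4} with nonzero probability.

P(W=1) = 15/71, P(W=2) = 32/71, P(W=3) = 24/71

Enumerate traces; 24 have nonzero weight after conditioning:
  (Z=0, X=0, Y=0, W=3, U=1) weight 1/150
  (Z=0, X=0, Y=1, W=3, U=1) weight 1/150
  (Z=0, X=1, Y=0, W=3, U=1) weight 1/600
  (Z=0, X=1, Y=1, W=3, U=1) weight 1/600
  (Z=0, X=2, Y=0, W=3, U=1) weight 1/600
  (Z=0, X=2, Y=1, W=3, U=1) weight 1/600
  (Z=0, X=3, Y=0, W=3, U=1) weight 1/200
  (Z=0, X=3, Y=1, W=3, U=1) weight 1/200
  (Z=1, X=0, Y=0, W=2, U=1) weight 2/225
  (Z=2, X=0, Y=0, W=1, U=1) weight 3/1280
  … 14 more
Group by W:
  weight(W=1) = 3/160
  weight(W=2) = 1/25
  weight(W=3) = 3/100
Total weight = 3/160 + 1/25 + 3/100 = 71/800
P(W=1 | obs) = 3/160 / 71/800 = 15/71
P(W=2 | obs) = 1/25 / 71/800 = 32/71
P(W=3 | obs) = 3/100 / 71/800 = 24/71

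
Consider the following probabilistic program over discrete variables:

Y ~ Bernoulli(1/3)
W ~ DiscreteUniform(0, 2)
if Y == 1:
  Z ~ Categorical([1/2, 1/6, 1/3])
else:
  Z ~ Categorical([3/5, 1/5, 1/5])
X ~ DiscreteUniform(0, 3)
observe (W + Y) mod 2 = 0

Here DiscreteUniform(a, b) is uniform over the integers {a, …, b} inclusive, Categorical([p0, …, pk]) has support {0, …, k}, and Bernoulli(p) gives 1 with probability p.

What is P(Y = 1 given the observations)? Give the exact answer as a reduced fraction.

P(Y = 1 | obs) = 1/5

Enumerate traces; 36 have nonzero weight after conditioning:
  (Y=0, W=0, Z=0, X=0) weight 1/30
  (Y=0, W=0, Z=0, X=1) weight 1/30
  (Y=0, W=0, Z=0, X=2) weight 1/30
  (Y=0, W=0, Z=0, X=3) weight 1/30
  (Y=0, W=0, Z=1, X=0) weight 1/90
  (Y=0, W=0, Z=1, X=1) weight 1/90
  (Y=0, W=0, Z=1, X=2) weight 1/90
  (Y=0, W=0, Z=1, X=3) weight 1/90
  (Y=1, W=1, Z=0, X=0) weight 1/72
  … 27 more
Group by Y:
  weight(Y=0) = 4/9
  weight(Y=1) = 1/9
Total weight = 4/9 + 1/9 = 5/9
P(Y=0 | obs) = 4/9 / 5/9 = 4/5
P(Y=1 | obs) = 1/9 / 5/9 = 1/5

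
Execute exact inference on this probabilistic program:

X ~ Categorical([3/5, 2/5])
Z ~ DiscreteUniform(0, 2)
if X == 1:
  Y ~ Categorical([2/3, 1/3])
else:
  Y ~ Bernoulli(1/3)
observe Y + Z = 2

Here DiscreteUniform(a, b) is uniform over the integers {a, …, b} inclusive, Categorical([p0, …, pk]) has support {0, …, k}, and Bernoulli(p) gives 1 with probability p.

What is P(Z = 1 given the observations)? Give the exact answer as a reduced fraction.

P(Z = 1 | obs) = 1/3

Enumerate traces; 4 have nonzero weight after conditioning:
  (X=0, Z=1, Y=1) weight 1/15
  (X=0, Z=2, Y=0) weight 2/15
  (X=1, Z=1, Y=1) weight 2/45
  (X=1, Z=2, Y=0) weight 4/45
Group by Z:
  weight(Z=1) = 1/9
  weight(Z=2) = 2/9
Total weight = 1/9 + 2/9 = 1/3
P(Z=1 | obs) = 1/9 / 1/3 = 1/3
P(Z=2 | obs) = 2/9 / 1/3 = 2/3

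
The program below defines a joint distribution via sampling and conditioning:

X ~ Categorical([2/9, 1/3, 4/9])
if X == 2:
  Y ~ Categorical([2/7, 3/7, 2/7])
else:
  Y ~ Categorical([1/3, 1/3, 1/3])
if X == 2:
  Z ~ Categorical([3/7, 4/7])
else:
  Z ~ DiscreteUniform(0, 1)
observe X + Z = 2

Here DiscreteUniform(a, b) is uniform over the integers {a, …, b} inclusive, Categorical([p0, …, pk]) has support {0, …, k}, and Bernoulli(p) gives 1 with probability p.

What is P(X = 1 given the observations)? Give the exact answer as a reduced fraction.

Enumerate traces; 6 have nonzero weight after conditioning:
  (X=1, Y=0, Z=1) weight 1/18
  (X=1, Y=1, Z=1) weight 1/18
  (X=1, Y=2, Z=1) weight 1/18
  (X=2, Y=0, Z=0) weight 8/147
  (X=2, Y=1, Z=0) weight 4/49
  (X=2, Y=2, Z=0) weight 8/147
Group by X:
  weight(X=1) = 1/6
  weight(X=2) = 4/21
Total weight = 1/6 + 4/21 = 5/14
P(X=1 | obs) = 1/6 / 5/14 = 7/15
P(X=2 | obs) = 4/21 / 5/14 = 8/15

P(X = 1 | obs) = 7/15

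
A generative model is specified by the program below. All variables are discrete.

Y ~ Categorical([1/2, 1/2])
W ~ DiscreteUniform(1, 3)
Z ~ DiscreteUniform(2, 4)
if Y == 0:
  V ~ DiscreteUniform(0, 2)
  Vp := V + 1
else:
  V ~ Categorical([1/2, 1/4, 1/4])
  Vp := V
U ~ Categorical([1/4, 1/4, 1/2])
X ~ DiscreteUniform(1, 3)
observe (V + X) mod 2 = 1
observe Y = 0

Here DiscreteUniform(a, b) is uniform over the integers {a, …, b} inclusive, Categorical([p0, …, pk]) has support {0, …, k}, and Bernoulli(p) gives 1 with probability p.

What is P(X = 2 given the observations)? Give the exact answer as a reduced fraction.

Enumerate traces; 135 have nonzero weight after conditioning:
  (Y=0, W=1, Z=2, V=0, U=0, X=1) weight 1/648
  (Y=0, W=1, Z=2, V=0, U=0, X=3) weight 1/648
  (Y=0, W=1, Z=2, V=0, U=1, X=1) weight 1/648
  (Y=0, W=1, Z=2, V=0, U=1, X=3) weight 1/648
  (Y=0, W=1, Z=2, V=0, U=2, X=1) weight 1/324
  (Y=0, W=1, Z=2, V=0, U=2, X=3) weight 1/324
  (Y=0, W=1, Z=2, V=1, U=0, X=2) weight 1/648
  (Y=0, W=1, Z=2, V=1, U=1, X=2) weight 1/648
  … 127 more
Group by X:
  weight(X=1) = 1/9
  weight(X=2) = 1/18
  weight(X=3) = 1/9
Total weight = 1/9 + 1/18 + 1/9 = 5/18
P(X=1 | obs) = 1/9 / 5/18 = 2/5
P(X=2 | obs) = 1/18 / 5/18 = 1/5
P(X=3 | obs) = 1/9 / 5/18 = 2/5

P(X = 2 | obs) = 1/5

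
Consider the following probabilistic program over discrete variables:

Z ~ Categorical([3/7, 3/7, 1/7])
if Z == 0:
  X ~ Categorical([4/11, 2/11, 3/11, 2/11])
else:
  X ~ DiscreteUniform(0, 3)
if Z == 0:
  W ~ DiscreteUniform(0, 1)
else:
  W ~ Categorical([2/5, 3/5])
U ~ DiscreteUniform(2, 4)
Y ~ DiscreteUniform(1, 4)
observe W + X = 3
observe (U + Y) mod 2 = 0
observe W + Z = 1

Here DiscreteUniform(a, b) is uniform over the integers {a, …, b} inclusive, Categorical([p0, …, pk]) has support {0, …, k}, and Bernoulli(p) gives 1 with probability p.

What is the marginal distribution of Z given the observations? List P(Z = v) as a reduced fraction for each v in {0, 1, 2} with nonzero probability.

P(Z=0) = 15/26, P(Z=1) = 11/26

Enumerate traces; 12 have nonzero weight after conditioning:
  (Z=0, X=2, W=1, U=2, Y=2) weight 3/616
  (Z=0, X=2, W=1, U=2, Y=4) weight 3/616
  (Z=0, X=2, W=1, U=3, Y=1) weight 3/616
  (Z=0, X=2, W=1, U=3, Y=3) weight 3/616
  (Z=0, X=2, W=1, U=4, Y=2) weight 3/616
  (Z=0, X=2, W=1, U=4, Y=4) weight 3/616
  (Z=1, X=3, W=0, U=2, Y=2) weight 1/280
  (Z=1, X=3, W=0, U=2, Y=4) weight 1/280
  … 4 more
Group by Z:
  weight(Z=0) = 9/308
  weight(Z=1) = 3/140
Total weight = 9/308 + 3/140 = 39/770
P(Z=0 | obs) = 9/308 / 39/770 = 15/26
P(Z=1 | obs) = 3/140 / 39/770 = 11/26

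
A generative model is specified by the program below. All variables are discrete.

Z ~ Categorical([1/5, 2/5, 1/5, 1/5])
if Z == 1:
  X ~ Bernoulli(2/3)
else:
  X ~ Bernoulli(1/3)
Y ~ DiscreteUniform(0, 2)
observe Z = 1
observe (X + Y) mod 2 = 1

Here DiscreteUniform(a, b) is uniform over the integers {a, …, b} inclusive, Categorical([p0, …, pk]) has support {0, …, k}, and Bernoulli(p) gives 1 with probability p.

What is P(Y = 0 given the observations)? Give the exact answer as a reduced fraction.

Enumerate traces; 3 have nonzero weight after conditioning:
  (Z=1, X=0, Y=1) weight 2/45
  (Z=1, X=1, Y=0) weight 4/45
  (Z=1, X=1, Y=2) weight 4/45
Group by Y:
  weight(Y=0) = 4/45
  weight(Y=1) = 2/45
  weight(Y=2) = 4/45
Total weight = 4/45 + 2/45 + 4/45 = 2/9
P(Y=0 | obs) = 4/45 / 2/9 = 2/5
P(Y=1 | obs) = 2/45 / 2/9 = 1/5
P(Y=2 | obs) = 4/45 / 2/9 = 2/5

P(Y = 0 | obs) = 2/5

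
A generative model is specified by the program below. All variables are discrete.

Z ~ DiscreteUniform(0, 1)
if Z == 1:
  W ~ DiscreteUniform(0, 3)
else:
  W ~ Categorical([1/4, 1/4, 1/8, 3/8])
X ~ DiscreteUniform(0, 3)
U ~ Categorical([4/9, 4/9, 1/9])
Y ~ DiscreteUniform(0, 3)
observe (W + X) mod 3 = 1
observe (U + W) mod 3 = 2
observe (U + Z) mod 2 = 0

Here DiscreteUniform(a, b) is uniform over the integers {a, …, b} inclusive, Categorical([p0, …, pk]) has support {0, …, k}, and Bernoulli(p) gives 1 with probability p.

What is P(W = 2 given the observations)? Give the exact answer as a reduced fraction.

Enumerate traces; 20 have nonzero weight after conditioning:
  (Z=0, W=0, X=1, U=2, Y=0) weight 1/1152
  (Z=0, W=0, X=1, U=2, Y=1) weight 1/1152
  (Z=0, W=0, X=1, U=2, Y=2) weight 1/1152
  (Z=0, W=0, X=1, U=2, Y=3) weight 1/1152
  (Z=0, W=2, X=2, U=0, Y=0) weight 1/576
  (Z=0, W=2, X=2, U=0, Y=1) weight 1/576
  (Z=0, W=2, X=2, U=0, Y=2) weight 1/576
  (Z=0, W=2, X=2, U=0, Y=3) weight 1/576
  (Z=0, W=3, X=1, U=2, Y=0) weight 1/768
  (Z=1, W=1, X=0, U=1, Y=0) weight 1/288
  … 10 more
Group by W:
  weight(W=0) = 1/288
  weight(W=1) = 1/36
  weight(W=2) = 1/144
  weight(W=3) = 1/192
Total weight = 1/288 + 1/36 + 1/144 + 1/192 = 25/576
P(W=0 | obs) = 1/288 / 25/576 = 2/25
P(W=1 | obs) = 1/36 / 25/576 = 16/25
P(W=2 | obs) = 1/144 / 25/576 = 4/25
P(W=3 | obs) = 1/192 / 25/576 = 3/25

P(W = 2 | obs) = 4/25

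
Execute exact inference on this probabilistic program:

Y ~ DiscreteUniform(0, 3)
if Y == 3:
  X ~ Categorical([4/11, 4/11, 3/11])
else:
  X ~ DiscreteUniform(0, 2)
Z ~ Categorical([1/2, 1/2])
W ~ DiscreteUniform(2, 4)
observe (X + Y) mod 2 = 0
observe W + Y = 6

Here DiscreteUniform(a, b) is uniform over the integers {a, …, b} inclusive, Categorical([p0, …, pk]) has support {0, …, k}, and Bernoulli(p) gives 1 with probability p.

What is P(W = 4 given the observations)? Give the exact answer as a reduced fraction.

Enumerate traces; 6 have nonzero weight after conditioning:
  (Y=2, X=0, Z=0, W=4) weight 1/72
  (Y=2, X=0, Z=1, W=4) weight 1/72
  (Y=2, X=2, Z=0, W=4) weight 1/72
  (Y=2, X=2, Z=1, W=4) weight 1/72
  (Y=3, X=1, Z=0, W=3) weight 1/66
  (Y=3, X=1, Z=1, W=3) weight 1/66
Group by W:
  weight(W=3) = 1/33
  weight(W=4) = 1/18
Total weight = 1/33 + 1/18 = 17/198
P(W=3 | obs) = 1/33 / 17/198 = 6/17
P(W=4 | obs) = 1/18 / 17/198 = 11/17

P(W = 4 | obs) = 11/17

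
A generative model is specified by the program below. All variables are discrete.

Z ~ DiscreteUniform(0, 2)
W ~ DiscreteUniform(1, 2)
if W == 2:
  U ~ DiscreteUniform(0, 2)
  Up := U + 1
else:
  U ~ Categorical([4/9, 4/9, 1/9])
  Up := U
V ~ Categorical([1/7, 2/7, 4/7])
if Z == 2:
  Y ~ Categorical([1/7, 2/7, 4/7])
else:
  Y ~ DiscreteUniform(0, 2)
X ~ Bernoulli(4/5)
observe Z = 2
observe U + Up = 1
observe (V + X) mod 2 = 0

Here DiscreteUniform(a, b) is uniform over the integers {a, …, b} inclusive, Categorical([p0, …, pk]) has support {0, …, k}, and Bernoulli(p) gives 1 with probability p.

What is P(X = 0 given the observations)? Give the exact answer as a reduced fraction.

Enumerate traces; 9 have nonzero weight after conditioning:
  (Z=2, W=2, U=0, V=0, Y=0, X=0) weight 1/4410
  (Z=2, W=2, U=0, V=0, Y=1, X=0) weight 1/2205
  (Z=2, W=2, U=0, V=0, Y=2, X=0) weight 2/2205
  (Z=2, W=2, U=0, V=1, Y=0, X=1) weight 4/2205
  (Z=2, W=2, U=0, V=1, Y=1, X=1) weight 8/2205
  (Z=2, W=2, U=0, V=1, Y=2, X=1) weight 16/2205
  (Z=2, W=2, U=0, V=2, Y=0, X=0) weight 2/2205
  (Z=2, W=2, U=0, V=2, Y=1, X=0) weight 4/2205
  … 1 more
Group by X:
  weight(X=0) = 1/126
  weight(X=1) = 4/315
Total weight = 1/126 + 4/315 = 13/630
P(X=0 | obs) = 1/126 / 13/630 = 5/13
P(X=1 | obs) = 4/315 / 13/630 = 8/13

P(X = 0 | obs) = 5/13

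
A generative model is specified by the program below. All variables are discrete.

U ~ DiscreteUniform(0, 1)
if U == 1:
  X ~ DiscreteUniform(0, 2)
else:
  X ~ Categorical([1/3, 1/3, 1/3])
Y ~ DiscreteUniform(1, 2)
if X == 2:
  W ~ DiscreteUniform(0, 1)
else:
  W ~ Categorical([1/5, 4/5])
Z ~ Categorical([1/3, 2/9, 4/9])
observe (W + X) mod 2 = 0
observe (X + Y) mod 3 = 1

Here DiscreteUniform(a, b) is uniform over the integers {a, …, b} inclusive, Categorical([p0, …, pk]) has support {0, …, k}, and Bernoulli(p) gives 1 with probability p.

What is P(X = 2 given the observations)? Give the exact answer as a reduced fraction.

P(X = 2 | obs) = 5/7

Enumerate traces; 12 have nonzero weight after conditioning:
  (U=0, X=0, Y=1, W=0, Z=0) weight 1/180
  (U=0, X=0, Y=1, W=0, Z=1) weight 1/270
  (U=0, X=0, Y=1, W=0, Z=2) weight 1/135
  (U=0, X=2, Y=2, W=0, Z=0) weight 1/72
  (U=0, X=2, Y=2, W=0, Z=1) weight 1/108
  (U=0, X=2, Y=2, W=0, Z=2) weight 1/54
  (U=1, X=0, Y=1, W=0, Z=0) weight 1/180
  (U=1, X=0, Y=1, W=0, Z=1) weight 1/270
  … 4 more
Group by X:
  weight(X=0) = 1/30
  weight(X=2) = 1/12
Total weight = 1/30 + 1/12 = 7/60
P(X=0 | obs) = 1/30 / 7/60 = 2/7
P(X=2 | obs) = 1/12 / 7/60 = 5/7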